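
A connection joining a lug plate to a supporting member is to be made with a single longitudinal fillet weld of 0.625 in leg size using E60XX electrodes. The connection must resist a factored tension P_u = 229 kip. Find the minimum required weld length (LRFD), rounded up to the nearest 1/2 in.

L = 19.5 in

E60XX → F_EXX = 60 ksi.
Throat t_e = 0.707 × 0.625 = 0.4419 in.
φr_n = 0.75 × 0.6 × 60 × 0.4419 = 11.93 kip/in.
L_req = P_u / φr_n = 229 / 11.93 = 19.19 in total.
Round up → use L = 19.5 in.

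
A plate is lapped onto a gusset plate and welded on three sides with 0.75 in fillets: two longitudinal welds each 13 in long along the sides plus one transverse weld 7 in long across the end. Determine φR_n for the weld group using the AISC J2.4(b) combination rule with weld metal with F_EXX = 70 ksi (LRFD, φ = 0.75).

φR_n ≈ 551 kips

t_e = 0.707 × 0.75 = 0.5302 in.
R_nwl = 0.6 × 70 × 0.5302 × 26 = 579 kips (longitudinal, 2 welds).
R_nwt = 0.6 × 70 × 0.5302 × 7 = 155.9 kips (transverse, base value).
(i) R_nwl + R_nwt = 734.9 kips; (ii) 0.85 R_nwl + 1.5 R_nwt = 726 kips.
R_n = max = 734.9 kips [governs: (i)]; φR_n = 551.2 kips.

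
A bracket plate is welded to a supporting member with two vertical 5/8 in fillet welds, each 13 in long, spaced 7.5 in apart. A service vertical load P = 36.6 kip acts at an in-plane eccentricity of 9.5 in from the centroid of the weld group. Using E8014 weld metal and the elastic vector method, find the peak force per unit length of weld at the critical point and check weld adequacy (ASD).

E80XX → F_EXX = 80 ksi.
Total weld length L_w = 26 in. Treat welds as unit-width lines.
Polar moment about centroid: J = 2[d³/12 + d(b/2)²] = 2[13³/12 + 13×3.75²] = 731.8 in³.
Direct shear f_v = P/L_w = 36.6 / 26 = 1.408 kip/in (vertical).
Torsion M = P·e = 36.6 × 9.5 = 347.7 kip·in.
Critical point at (x, y) = (3.75, 6.5) from centroid. f_tx = M·y/J = 3.088 kip/in; f_ty = M·x/J = 1.782 kip/in.
Resultant f_max = √[f_tx² + (f_v + f_ty)²] = √[3.088² + (1.408 + 1.782)²] = 4.44 kip/in.
Capacity per unit length: r_n/Ω = (1/2.0) × 0.6 × 80 × (0.707 × 0.625) = 10.6 kip/in.
4.44 ≤ 10.6 → adequate.

f_max ≈ 4.44 kip/in; adequate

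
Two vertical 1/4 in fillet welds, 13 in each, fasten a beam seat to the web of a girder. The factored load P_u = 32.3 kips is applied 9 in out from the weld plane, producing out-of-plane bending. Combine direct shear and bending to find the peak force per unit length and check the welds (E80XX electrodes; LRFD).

f_max ≈ 5.31 kip/in; adequate

E80XX → F_EXX = 80 ksi.
L_w = 2 × 13 = 26 in; section modulus (unit throat) S = 2 × L²/6 = 56.33 in².
Direct shear f_v = P/L_w = 32.3/26 = 1.242 kip/in.
Moment M = P × e = 32.3 × 9 = 290.7 kip·in; bending f_b = M/S = 5.16 kip/in.
f_max = √(f_v² + f_b²) = √(1.242² + 5.16²) = 5.308 kip/in.
φr_n = 0.75 × 0.6 × 80 × (0.707 × 0.25) = 6.363 kip/in → adequate.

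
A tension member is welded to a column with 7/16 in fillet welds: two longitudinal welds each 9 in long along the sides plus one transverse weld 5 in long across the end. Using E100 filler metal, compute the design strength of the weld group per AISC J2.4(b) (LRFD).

E100XX → F_EXX = 100 ksi.
t_e = 0.707 × 0.4375 = 0.3093 in.
R_nwl = 0.6 × 100 × 0.3093 × 18 = 334.1 kip (longitudinal, 2 welds).
R_nwt = 0.6 × 100 × 0.3093 × 5 = 92.79 kip (transverse, base value).
(i) R_nwl + R_nwt = 426.9 kip; (ii) 0.85 R_nwl + 1.5 R_nwt = 423.1 kip.
R_n = max = 426.9 kip [governs: (i)]; φR_n = 320.1 kip.

φR_n ≈ 320 kip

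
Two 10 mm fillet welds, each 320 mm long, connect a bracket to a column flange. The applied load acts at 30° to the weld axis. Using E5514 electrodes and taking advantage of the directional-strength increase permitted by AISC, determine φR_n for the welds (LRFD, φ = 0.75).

E55XX → F_EXX = 550 MPa.
t_e = 0.707 × 10 = 7.07 mm; A_we = 7.07 × 640 = 4525 mm².
Directional factor: 1.0 + 0.5 sin^1.5(30°) = 1.177.
F_nw = 0.6 × 550 × 1.177 = 388.3 MPa.
φR_n = 0.75 × 388.3 × 4525 × 10⁻³ = 1318 kN.

φR_n ≈ 1320 kN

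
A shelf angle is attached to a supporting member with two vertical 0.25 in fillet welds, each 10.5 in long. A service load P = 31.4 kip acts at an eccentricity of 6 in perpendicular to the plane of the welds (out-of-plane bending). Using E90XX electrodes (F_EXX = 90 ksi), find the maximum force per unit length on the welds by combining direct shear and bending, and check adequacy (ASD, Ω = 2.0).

f_max ≈ 5.34 kip/in; NOT adequate

L_w = 2 × 10.5 = 21 in; section modulus (unit throat) S = 2 × L²/6 = 36.75 in².
Direct shear f_v = P/L_w = 31.4/21 = 1.495 kip/in.
Moment M = P × e = 31.4 × 6 = 188.4 kip·in; bending f_b = M/S = 5.127 kip/in.
f_max = √(f_v² + f_b²) = √(1.495² + 5.127²) = 5.34 kip/in.
r_n/Ω = (1/2.0) × 0.6 × 90 × (0.707 × 0.25) = 4.772 kip/in → NOT adequate.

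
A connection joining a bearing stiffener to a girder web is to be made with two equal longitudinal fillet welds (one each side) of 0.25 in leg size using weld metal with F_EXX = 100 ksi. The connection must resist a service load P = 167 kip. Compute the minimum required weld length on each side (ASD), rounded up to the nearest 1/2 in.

Throat t_e = 0.707 × 0.25 = 0.1767 in.
r_n/Ω = (0.6 × 100 × 0.1767) / 2.0 = 5.302 kip/in.
L_req = P / (r_n/Ω) = 167 / 5.302 = 31.49 in total.
Per side: 31.49 / 2 = 15.75 in.
Round up → use L = 16 in on each side.

L = 16 in on each side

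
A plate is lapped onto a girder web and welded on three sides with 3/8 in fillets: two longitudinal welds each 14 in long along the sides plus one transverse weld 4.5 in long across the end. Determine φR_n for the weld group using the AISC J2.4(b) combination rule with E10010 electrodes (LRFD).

φR_n ≈ 388 kip

E100XX → F_EXX = 100 ksi.
t_e = 0.707 × 0.375 = 0.2651 in.
R_nwl = 0.6 × 100 × 0.2651 × 28 = 445.4 kip (longitudinal, 2 welds).
R_nwt = 0.6 × 100 × 0.2651 × 4.5 = 71.58 kip (transverse, base value).
(i) R_nwl + R_nwt = 517 kip; (ii) 0.85 R_nwl + 1.5 R_nwt = 486 kip.
R_n = max = 517 kip [governs: (i)]; φR_n = 387.7 kip.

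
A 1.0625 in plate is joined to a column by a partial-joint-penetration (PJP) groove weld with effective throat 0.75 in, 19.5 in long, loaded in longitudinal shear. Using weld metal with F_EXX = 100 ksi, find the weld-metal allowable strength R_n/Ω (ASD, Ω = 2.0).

Effective throat (given) t_e = 0.75 in.
A_we = 0.75 × 19.5 = 14.62 in².
F_nw = 0.6 F_EXX = 60 ksi.
R_n/Ω = (60 × 14.62) / 2.0 = 438.8 kip.

R_n/Ω ≈ 439 kip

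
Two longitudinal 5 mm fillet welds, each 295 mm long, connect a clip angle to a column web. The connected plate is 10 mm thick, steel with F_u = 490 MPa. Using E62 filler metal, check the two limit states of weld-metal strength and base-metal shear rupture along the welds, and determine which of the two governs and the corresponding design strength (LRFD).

φR_n ≈ 582 kN (weld metal governs)

E62XX → F_EXX = 620 MPa.
t_e = 0.707 × 5 = 3.535 mm; L = 590 mm.
Weld metal: φR_n = 0.75 × 0.6 × 620 × 3.535 × 590 × 10⁻³ = 581.9 kN.
Base metal (shear rupture): φR_n = 0.75 × 0.6 × 490 × 10 × 590 × 10⁻³ = 1301 kN.
Governing: weld metal.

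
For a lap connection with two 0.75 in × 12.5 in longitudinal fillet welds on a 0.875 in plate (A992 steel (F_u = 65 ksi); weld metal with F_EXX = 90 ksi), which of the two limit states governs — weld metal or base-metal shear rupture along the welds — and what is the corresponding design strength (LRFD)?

t_e = 0.707 × 0.75 = 0.5302 in; L = 25 in.
Weld metal: φR_n = 0.75 × 0.6 × 90 × 0.5302 × 25 = 536.9 kips.
Base metal (shear rupture): φR_n = 0.75 × 0.6 × 65 × 0.875 × 25 = 639.8 kips.
Governing: weld metal.

φR_n ≈ 537 kips (weld metal governs)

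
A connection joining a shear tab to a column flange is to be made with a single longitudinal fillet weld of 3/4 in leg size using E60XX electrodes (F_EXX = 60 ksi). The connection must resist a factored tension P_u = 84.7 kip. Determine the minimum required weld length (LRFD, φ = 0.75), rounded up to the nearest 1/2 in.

L = 6 in

Throat t_e = 0.707 × 0.75 = 0.5302 in.
φr_n = 0.75 × 0.6 × 60 × 0.5302 = 14.32 kip/in.
L_req = P_u / φr_n = 84.7 / 14.32 = 5.916 in total.
Round up → use L = 6 in.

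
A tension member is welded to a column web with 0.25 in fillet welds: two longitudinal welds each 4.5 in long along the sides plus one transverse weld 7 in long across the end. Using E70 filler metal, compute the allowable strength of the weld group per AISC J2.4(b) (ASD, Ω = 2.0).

R_n/Ω ≈ 67.4 kips

E70XX → F_EXX = 70 ksi.
t_e = 0.707 × 0.25 = 0.1767 in.
R_nwl = 0.6 × 70 × 0.1767 × 9 = 66.81 kips (longitudinal, 2 welds).
R_nwt = 0.6 × 70 × 0.1767 × 7 = 51.96 kips (transverse, base value).
(i) R_nwl + R_nwt = 118.8 kips; (ii) 0.85 R_nwl + 1.5 R_nwt = 134.7 kips.
R_n = max = 134.7 kips [governs: (ii)]; R_n/Ω = 67.37 kips.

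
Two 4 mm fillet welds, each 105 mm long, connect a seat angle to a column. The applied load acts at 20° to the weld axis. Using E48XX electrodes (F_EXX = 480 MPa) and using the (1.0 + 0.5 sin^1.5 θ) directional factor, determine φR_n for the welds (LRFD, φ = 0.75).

t_e = 0.707 × 4 = 2.828 mm; A_we = 2.828 × 210 = 593.9 mm².
Directional factor: 1.0 + 0.5 sin^1.5(20°) = 1.1.
F_nw = 0.6 × 480 × 1.1 = 316.8 MPa.
φR_n = 0.75 × 316.8 × 593.9 × 10⁻³ = 141.1 kN.

φR_n ≈ 141 kN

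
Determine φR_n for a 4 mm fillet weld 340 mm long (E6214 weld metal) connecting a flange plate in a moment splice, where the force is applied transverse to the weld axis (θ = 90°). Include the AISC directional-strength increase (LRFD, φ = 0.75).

φR_n ≈ 402 kN

E62XX → F_EXX = 620 MPa.
t_e = 0.707 × 4 = 2.828 mm; A_we = 2.828 × 340 = 961.5 mm².
Directional factor: 1.0 + 0.5 sin^1.5(90°) = 1.5.
F_nw = 0.6 × 620 × 1.5 = 558 MPa.
φR_n = 0.75 × 558 × 961.5 × 10⁻³ = 402.4 kN.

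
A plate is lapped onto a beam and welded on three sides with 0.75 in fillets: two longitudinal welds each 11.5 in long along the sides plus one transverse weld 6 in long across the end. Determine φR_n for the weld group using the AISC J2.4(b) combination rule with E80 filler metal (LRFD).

E80XX → F_EXX = 80 ksi.
t_e = 0.707 × 0.75 = 0.5302 in.
R_nwl = 0.6 × 80 × 0.5302 × 23 = 585.4 kip (longitudinal, 2 welds).
R_nwt = 0.6 × 80 × 0.5302 × 6 = 152.7 kip (transverse, base value).
(i) R_nwl + R_nwt = 738.1 kip; (ii) 0.85 R_nwl + 1.5 R_nwt = 726.7 kip.
R_n = max = 738.1 kip [governs: (i)]; φR_n = 553.6 kip.

φR_n ≈ 554 kip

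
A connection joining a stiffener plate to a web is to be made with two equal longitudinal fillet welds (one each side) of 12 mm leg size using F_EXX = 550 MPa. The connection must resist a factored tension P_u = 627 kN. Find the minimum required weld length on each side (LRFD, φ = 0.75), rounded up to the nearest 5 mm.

Throat t_e = 0.707 × 12 = 8.484 mm.
φr_n = 0.75 × 0.6 × 550 × 8.484 × 10⁻³ = 2.1 kN/mm.
L_req = P_u / φr_n = 627 / 2.1 = 298.6 mm total.
Per side: 298.6 / 2 = 149.3 mm.
Round up → use L = 150 mm on each side.

L = 150 mm on each side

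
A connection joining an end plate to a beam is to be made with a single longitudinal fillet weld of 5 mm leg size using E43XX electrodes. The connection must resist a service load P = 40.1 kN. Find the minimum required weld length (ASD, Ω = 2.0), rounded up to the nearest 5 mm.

L = 90 mm

E43XX → F_EXX = 430 MPa.
Throat t_e = 0.707 × 5 = 3.535 mm.
r_n/Ω = (0.6 × 430 × 3.535) / 2.0 = 456 N/mm = 0.456 kN/mm.
L_req = P / (r_n/Ω) = 40.1 / 0.456 = 87.94 mm total.
Round up → use L = 90 mm.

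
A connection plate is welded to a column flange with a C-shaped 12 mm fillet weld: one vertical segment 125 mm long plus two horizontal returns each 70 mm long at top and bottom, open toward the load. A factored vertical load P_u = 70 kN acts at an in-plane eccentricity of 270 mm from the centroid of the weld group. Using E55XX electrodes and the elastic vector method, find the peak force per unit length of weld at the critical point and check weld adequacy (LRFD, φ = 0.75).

f_max ≈ 1980 N/mm; adequate

E55XX → F_EXX = 550 MPa.
Total weld length L_w = 265 mm. Treat welds as unit-width lines.
Centroid: x̄ = 2×70×35 / 265 = 18.49 mm from the vertical weld.
Polar moment about centroid: J = I_x + I_y = [125³/12 + 2×70×62.5²] + [125×18.49² + 2(70³/12 + 70×16.51²)] = 847700 mm³.
Direct shear f_v = P/L_w = 70×10³ / 265 = 264.2 N/mm (vertical).
Torsion M = P·e = 70×10³ × 270 = 18900000 N·mm.
Critical point at (x, y) = (51.51, 62.5) from centroid. f_tx = M·y/J = 1393 N/mm; f_ty = M·x/J = 1148 N/mm.
Resultant f_max = √[f_tx² + (f_v + f_ty)²] = √[1393² + (264.2 + 1148)²] = 1984 N/mm.
Capacity per unit length: φr_n = 0.75 × 0.6 × 550 × (0.707 × 12) = 2100 N/mm.
1984 ≤ 2100 → adequate.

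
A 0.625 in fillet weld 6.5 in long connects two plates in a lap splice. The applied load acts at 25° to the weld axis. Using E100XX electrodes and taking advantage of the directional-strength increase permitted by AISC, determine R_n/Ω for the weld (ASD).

R_n/Ω ≈ 98 kip

E100XX → F_EXX = 100 ksi.
t_e = 0.707 × 0.625 = 0.4419 in; A_we = 0.4419 × 6.5 = 2.872 in².
Directional factor: 1.0 + 0.5 sin^1.5(25°) = 1.137.
F_nw = 0.6 × 100 × 1.137 = 68.24 ksi.
R_n/Ω = (68.24 × 2.872) / 2.0 = 98 kip.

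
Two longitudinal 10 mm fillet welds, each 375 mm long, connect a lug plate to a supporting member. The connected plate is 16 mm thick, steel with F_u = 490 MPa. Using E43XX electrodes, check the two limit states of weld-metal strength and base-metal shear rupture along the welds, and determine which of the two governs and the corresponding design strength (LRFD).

φR_n ≈ 1030 kN (weld metal governs)

E43XX → F_EXX = 430 MPa.
t_e = 0.707 × 10 = 7.07 mm; L = 750 mm.
Weld metal: φR_n = 0.75 × 0.6 × 430 × 7.07 × 750 × 10⁻³ = 1026 kN.
Base metal (shear rupture): φR_n = 0.75 × 0.6 × 490 × 16 × 750 × 10⁻³ = 2646 kN.
Governing: weld metal.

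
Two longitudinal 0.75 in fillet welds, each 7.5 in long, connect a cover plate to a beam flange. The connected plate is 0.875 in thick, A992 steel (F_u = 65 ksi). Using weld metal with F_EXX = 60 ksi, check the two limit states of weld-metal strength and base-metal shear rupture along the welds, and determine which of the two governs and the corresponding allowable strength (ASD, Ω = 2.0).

t_e = 0.707 × 0.75 = 0.5302 in; L = 15 in.
Weld metal: R_n/Ω = (1/2.0) × 0.6 × 60 × 0.5302 × 15 = 143.2 kip.
Base metal (shear rupture): R_n/Ω = (1/2.0) × 0.6 × 65 × 0.875 × 15 = 255.9 kip.
Governing: weld metal.

R_n/Ω ≈ 143 kip (weld metal governs)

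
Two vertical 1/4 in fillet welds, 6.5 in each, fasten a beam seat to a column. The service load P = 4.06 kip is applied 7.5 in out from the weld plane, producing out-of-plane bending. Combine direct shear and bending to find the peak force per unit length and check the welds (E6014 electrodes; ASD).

f_max ≈ 2.18 kip/in; adequate

E60XX → F_EXX = 60 ksi.
L_w = 2 × 6.5 = 13 in; section modulus (unit throat) S = 2 × L²/6 = 14.08 in².
Direct shear f_v = P/L_w = 4.06/13 = 0.3123 kip/in.
Moment M = P × e = 4.06 × 7.5 = 30.45 kip·in; bending f_b = M/S = 2.162 kip/in.
f_max = √(f_v² + f_b²) = √(0.3123² + 2.162²) = 2.185 kip/in.
r_n/Ω = (1/2.0) × 0.6 × 60 × (0.707 × 0.25) = 3.181 kip/in → adequate.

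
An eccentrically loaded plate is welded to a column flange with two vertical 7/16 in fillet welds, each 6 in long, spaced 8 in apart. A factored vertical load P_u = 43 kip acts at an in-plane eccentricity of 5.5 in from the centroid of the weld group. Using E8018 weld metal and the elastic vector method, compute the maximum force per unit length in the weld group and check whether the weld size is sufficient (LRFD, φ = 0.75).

f_max ≈ 8.34 kip/in; adequate

E80XX → F_EXX = 80 ksi.
Total weld length L_w = 12 in. Treat welds as unit-width lines.
Polar moment about centroid: J = 2[d³/12 + d(b/2)²] = 2[6³/12 + 6×4²] = 228 in³.
Direct shear f_v = P/L_w = 43 / 12 = 3.583 kip/in (vertical).
Torsion M = P·e = 43 × 5.5 = 236.5 kip·in.
Critical point at (x, y) = (4, 3) from centroid. f_tx = M·y/J = 3.112 kip/in; f_ty = M·x/J = 4.149 kip/in.
Resultant f_max = √[f_tx² + (f_v + f_ty)²] = √[3.112² + (3.583 + 4.149)²] = 8.335 kip/in.
Capacity per unit length: φr_n = 0.75 × 0.6 × 80 × (0.707 × 0.4375) = 11.14 kip/in.
8.335 ≤ 11.14 → adequate.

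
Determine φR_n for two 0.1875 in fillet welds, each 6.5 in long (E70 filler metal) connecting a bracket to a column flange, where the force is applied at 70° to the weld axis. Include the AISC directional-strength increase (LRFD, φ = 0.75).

E70XX → F_EXX = 70 ksi.
t_e = 0.707 × 0.1875 = 0.1326 in; A_we = 0.1326 × 13 = 1.723 in².
Directional factor: 1.0 + 0.5 sin^1.5(70°) = 1.455.
F_nw = 0.6 × 70 × 1.455 = 61.13 ksi.
φR_n = 0.75 × 61.13 × 1.723 = 79.01 kips.

φR_n ≈ 79 kips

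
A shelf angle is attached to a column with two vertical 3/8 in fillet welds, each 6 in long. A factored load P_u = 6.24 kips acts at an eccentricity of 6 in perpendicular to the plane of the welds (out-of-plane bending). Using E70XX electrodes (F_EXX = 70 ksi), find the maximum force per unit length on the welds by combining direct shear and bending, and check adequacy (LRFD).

f_max ≈ 3.16 kip/in; adequate

L_w = 2 × 6 = 12 in; section modulus (unit throat) S = 2 × L²/6 = 12 in².
Direct shear f_v = P/L_w = 6.24/12 = 0.52 kip/in.
Moment M = P × e = 6.24 × 6 = 37.44 kip·in; bending f_b = M/S = 3.12 kip/in.
f_max = √(f_v² + f_b²) = √(0.52² + 3.12²) = 3.163 kip/in.
φr_n = 0.75 × 0.6 × 70 × (0.707 × 0.375) = 8.351 kip/in → adequate.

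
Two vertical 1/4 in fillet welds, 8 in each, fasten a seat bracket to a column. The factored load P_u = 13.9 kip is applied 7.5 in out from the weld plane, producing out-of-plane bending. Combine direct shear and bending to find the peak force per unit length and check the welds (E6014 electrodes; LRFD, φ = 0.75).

f_max ≈ 4.96 kip/in; NOT adequate

E60XX → F_EXX = 60 ksi.
L_w = 2 × 8 = 16 in; section modulus (unit throat) S = 2 × L²/6 = 21.33 in².
Direct shear f_v = P/L_w = 13.9/16 = 0.8688 kip/in.
Moment M = P × e = 13.9 × 7.5 = 104.25 kip·in; bending f_b = M/S = 4.887 kip/in.
f_max = √(f_v² + f_b²) = √(0.8688² + 4.887²) = 4.963 kip/in.
φr_n = 0.75 × 0.6 × 60 × (0.707 × 0.25) = 4.772 kip/in → NOT adequate.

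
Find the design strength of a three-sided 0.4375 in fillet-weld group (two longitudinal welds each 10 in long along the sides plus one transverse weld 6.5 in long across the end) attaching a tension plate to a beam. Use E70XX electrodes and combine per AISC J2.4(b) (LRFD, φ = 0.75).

E70XX → F_EXX = 70 ksi.
t_e = 0.707 × 0.4375 = 0.3093 in.
R_nwl = 0.6 × 70 × 0.3093 × 20 = 259.8 kip (longitudinal, 2 welds).
R_nwt = 0.6 × 70 × 0.3093 × 6.5 = 84.44 kip (transverse, base value).
(i) R_nwl + R_nwt = 344.3 kip; (ii) 0.85 R_nwl + 1.5 R_nwt = 347.5 kip.
R_n = max = 347.5 kip [governs: (ii)]; φR_n = 260.6 kip.

φR_n ≈ 261 kip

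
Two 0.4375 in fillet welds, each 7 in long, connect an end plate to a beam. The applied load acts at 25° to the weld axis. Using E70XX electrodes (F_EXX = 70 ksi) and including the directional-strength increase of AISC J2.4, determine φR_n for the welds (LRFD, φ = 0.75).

φR_n ≈ 155 kips

t_e = 0.707 × 0.4375 = 0.3093 in; A_we = 0.3093 × 14 = 4.33 in².
Directional factor: 1.0 + 0.5 sin^1.5(25°) = 1.137.
F_nw = 0.6 × 70 × 1.137 = 47.77 ksi.
φR_n = 0.75 × 47.77 × 4.33 = 155.1 kips.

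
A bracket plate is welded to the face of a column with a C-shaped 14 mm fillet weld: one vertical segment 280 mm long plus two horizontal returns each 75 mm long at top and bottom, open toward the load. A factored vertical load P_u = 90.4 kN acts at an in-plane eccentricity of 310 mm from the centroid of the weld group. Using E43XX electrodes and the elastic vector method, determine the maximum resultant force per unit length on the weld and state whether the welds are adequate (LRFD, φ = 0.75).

f_max ≈ 966 N/mm; adequate

E43XX → F_EXX = 430 MPa.
Total weld length L_w = 430 mm. Treat welds as unit-width lines.
Centroid: x̄ = 2×75×37.5 / 430 = 13.08 mm from the vertical weld.
Polar moment about centroid: J = I_x + I_y = [280³/12 + 2×75×140²] + [280×13.08² + 2(75³/12 + 75×24.42²)] = 4977000 mm³.
Direct shear f_v = P/L_w = 90.4×10³ / 430 = 210.2 N/mm (vertical).
Torsion M = P·e = 90.4×10³ × 310 = 28024000 N·mm.
Critical point at (x, y) = (61.92, 140) from centroid. f_tx = M·y/J = 788.3 N/mm; f_ty = M·x/J = 348.6 N/mm.
Resultant f_max = √[f_tx² + (f_v + f_ty)²] = √[788.3² + (210.2 + 348.6)²] = 966.3 N/mm.
Capacity per unit length: φr_n = 0.75 × 0.6 × 430 × (0.707 × 14) = 1915 N/mm.
966.3 ≤ 1915 → adequate.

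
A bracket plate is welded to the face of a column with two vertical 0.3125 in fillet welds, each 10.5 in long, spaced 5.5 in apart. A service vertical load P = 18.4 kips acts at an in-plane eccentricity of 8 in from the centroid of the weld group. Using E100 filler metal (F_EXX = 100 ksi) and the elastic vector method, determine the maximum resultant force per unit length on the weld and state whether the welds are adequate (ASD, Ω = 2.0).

Total weld length L_w = 21 in. Treat welds as unit-width lines.
Polar moment about centroid: J = 2[d³/12 + d(b/2)²] = 2[10.5³/12 + 10.5×2.75²] = 351.8 in³.
Direct shear f_v = P/L_w = 18.4 / 21 = 0.8762 kip/in (vertical).
Torsion M = P·e = 18.4 × 8 = 147.2 kip·in.
Critical point at (x, y) = (2.75, 5.25) from centroid. f_tx = M·y/J = 2.197 kip/in; f_ty = M·x/J = 1.151 kip/in.
Resultant f_max = √[f_tx² + (f_v + f_ty)²] = √[2.197² + (0.8762 + 1.151)²] = 2.989 kip/in.
Capacity per unit length: r_n/Ω = (1/2.0) × 0.6 × 100 × (0.707 × 0.3125) = 6.628 kip/in.
2.989 ≤ 6.628 → adequate.

f_max ≈ 2.99 kip/in; adequate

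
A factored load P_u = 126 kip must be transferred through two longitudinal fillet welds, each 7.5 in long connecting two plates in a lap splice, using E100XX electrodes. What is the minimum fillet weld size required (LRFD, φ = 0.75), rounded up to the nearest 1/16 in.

E100XX → F_EXX = 100 ksi.
Total weld length L = 15 in.
Required throat t_e = P_u / (φ × 0.6 F_EXX × L) = 126 / (0.75 × 0.6 × 100 × 15) = 0.1867 in.
Required leg w = t_e / 0.707 = 0.264 in → use 5/16 in.

w = 5/16 in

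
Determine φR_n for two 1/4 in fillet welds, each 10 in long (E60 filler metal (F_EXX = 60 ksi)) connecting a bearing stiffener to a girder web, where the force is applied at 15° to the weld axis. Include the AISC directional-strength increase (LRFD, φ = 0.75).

φR_n ≈ 102 kips

t_e = 0.707 × 0.25 = 0.1767 in; A_we = 0.1767 × 20 = 3.535 in².
Directional factor: 1.0 + 0.5 sin^1.5(15°) = 1.066.
F_nw = 0.6 × 60 × 1.066 = 38.37 ksi.
φR_n = 0.75 × 38.37 × 3.535 = 101.7 kips.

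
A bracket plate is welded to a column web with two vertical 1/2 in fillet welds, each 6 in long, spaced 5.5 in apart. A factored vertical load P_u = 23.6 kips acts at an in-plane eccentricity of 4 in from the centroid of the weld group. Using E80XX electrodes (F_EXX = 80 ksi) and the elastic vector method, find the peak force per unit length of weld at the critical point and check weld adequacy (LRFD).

Total weld length L_w = 12 in. Treat welds as unit-width lines.
Polar moment about centroid: J = 2[d³/12 + d(b/2)²] = 2[6³/12 + 6×2.75²] = 126.8 in³.
Direct shear f_v = P/L_w = 23.6 / 12 = 1.967 kip/in (vertical).
Torsion M = P·e = 23.6 × 4 = 94.4 kip·in.
Critical point at (x, y) = (2.75, 3) from centroid. f_tx = M·y/J = 2.234 kip/in; f_ty = M·x/J = 2.048 kip/in.
Resultant f_max = √[f_tx² + (f_v + f_ty)²] = √[2.234² + (1.967 + 2.048)²] = 4.595 kip/in.
Capacity per unit length: φr_n = 0.75 × 0.6 × 80 × (0.707 × 0.5) = 12.73 kip/in.
4.595 ≤ 12.73 → adequate.

f_max ≈ 4.59 kip/in; adequate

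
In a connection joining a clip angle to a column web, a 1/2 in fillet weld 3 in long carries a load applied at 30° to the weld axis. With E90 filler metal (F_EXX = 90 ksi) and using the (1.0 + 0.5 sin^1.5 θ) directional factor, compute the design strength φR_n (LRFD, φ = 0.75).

t_e = 0.707 × 0.5 = 0.3535 in; A_we = 0.3535 × 3 = 1.06 in².
Directional factor: 1.0 + 0.5 sin^1.5(30°) = 1.177.
F_nw = 0.6 × 90 × 1.177 = 63.55 ksi.
φR_n = 0.75 × 63.55 × 1.06 = 50.54 kips.

φR_n ≈ 50.5 kips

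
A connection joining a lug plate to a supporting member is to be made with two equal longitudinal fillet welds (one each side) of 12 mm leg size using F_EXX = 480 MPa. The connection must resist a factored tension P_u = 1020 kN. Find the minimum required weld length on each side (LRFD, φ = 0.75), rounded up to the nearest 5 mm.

L = 280 mm on each side

Throat t_e = 0.707 × 12 = 8.484 mm.
φr_n = 0.75 × 0.6 × 480 × 8.484 × 10⁻³ = 1.833 kN/mm.
L_req = P_u / φr_n = 1020 / 1.833 = 556.6 mm total.
Per side: 556.6 / 2 = 278.3 mm.
Round up → use L = 280 mm on each side.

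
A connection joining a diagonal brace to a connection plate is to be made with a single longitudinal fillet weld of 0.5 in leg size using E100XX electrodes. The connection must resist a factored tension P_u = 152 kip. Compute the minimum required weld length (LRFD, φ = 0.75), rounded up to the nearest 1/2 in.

L = 10 in

E100XX → F_EXX = 100 ksi.
Throat t_e = 0.707 × 0.5 = 0.3535 in.
φr_n = 0.75 × 0.6 × 100 × 0.3535 = 15.91 kip/in.
L_req = P_u / φr_n = 152 / 15.91 = 9.555 in total.
Round up → use L = 10 in.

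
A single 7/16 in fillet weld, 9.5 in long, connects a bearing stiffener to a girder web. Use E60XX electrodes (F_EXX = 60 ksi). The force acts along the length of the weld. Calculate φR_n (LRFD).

φR_n ≈ 79.3 kips

Effective throat t_e = 0.707 × 0.4375 = 0.3093 in.
Total length L = 9.5 in; A_we = 0.3093 × 9.5 = 2.938 in².
F_nw = 0.6 F_EXX = 0.6 × 60 = 36 ksi.
φR_n = 0.75 × 36 × 2.938 = 79.34 kips.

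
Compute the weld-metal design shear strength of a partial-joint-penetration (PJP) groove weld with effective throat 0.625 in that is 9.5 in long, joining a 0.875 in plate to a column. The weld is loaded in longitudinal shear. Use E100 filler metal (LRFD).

E100XX → F_EXX = 100 ksi.
Effective throat (given) t_e = 0.625 in.
A_we = 0.625 × 9.5 = 5.938 in².
F_nw = 0.6 F_EXX = 60 ksi.
φR_n = 0.75 × 60 × 5.938 = 267.2 kips.

φR_n ≈ 267 kips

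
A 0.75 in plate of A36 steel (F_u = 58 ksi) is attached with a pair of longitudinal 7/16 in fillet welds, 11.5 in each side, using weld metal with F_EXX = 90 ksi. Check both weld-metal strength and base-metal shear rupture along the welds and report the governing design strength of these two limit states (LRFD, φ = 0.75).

t_e = 0.707 × 0.4375 = 0.3093 in; L = 23 in.
Weld metal: φR_n = 0.75 × 0.6 × 90 × 0.3093 × 23 = 288.1 kips.
Base metal (shear rupture): φR_n = 0.75 × 0.6 × 58 × 0.75 × 23 = 450.2 kips.
Governing: weld metal.

φR_n ≈ 288 kips (weld metal governs)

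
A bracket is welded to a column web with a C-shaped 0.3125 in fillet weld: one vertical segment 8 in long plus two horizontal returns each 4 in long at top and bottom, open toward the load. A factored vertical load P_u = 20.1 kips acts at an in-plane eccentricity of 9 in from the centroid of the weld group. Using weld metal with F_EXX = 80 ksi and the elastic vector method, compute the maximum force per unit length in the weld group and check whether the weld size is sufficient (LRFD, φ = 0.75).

Total weld length L_w = 16 in. Treat welds as unit-width lines.
Centroid: x̄ = 2×4×2 / 16 = 1 in from the vertical weld.
Polar moment about centroid: J = I_x + I_y = [8³/12 + 2×4×4²] + [8×1² + 2(4³/12 + 4×1²)] = 197.3 in³.
Direct shear f_v = P/L_w = 20.1 / 16 = 1.256 kip/in (vertical).
Torsion M = P·e = 20.1 × 9 = 180.9 kip·in.
Critical point at (x, y) = (3, 4) from centroid. f_tx = M·y/J = 3.667 kip/in; f_ty = M·x/J = 2.75 kip/in.
Resultant f_max = √[f_tx² + (f_v + f_ty)²] = √[3.667² + (1.256 + 2.75)²] = 5.431 kip/in.
Capacity per unit length: φr_n = 0.75 × 0.6 × 80 × (0.707 × 0.3125) = 7.954 kip/in.
5.431 ≤ 7.954 → adequate.

f_max ≈ 5.43 kip/in; adequate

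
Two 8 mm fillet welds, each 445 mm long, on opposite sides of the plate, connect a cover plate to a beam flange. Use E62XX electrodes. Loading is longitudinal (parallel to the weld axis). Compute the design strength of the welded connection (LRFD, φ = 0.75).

E62XX → F_EXX = 620 MPa.
Effective throat t_e = 0.707 × 8 = 5.656 mm.
Total length L = 890 mm; A_we = 5.656 × 890 = 5034 mm².
F_nw = 0.6 F_EXX = 0.6 × 620 = 372 MPa.
φR_n = 0.75 × 372 × 5034 × 10⁻³ = 1404 kN.

φR_n ≈ 1400 kN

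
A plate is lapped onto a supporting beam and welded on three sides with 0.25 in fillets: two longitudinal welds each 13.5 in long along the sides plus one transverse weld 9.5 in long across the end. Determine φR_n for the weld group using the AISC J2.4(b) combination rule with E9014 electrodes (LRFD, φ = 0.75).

E90XX → F_EXX = 90 ksi.
t_e = 0.707 × 0.25 = 0.1767 in.
R_nwl = 0.6 × 90 × 0.1767 × 27 = 257.7 kip (longitudinal, 2 welds).
R_nwt = 0.6 × 90 × 0.1767 × 9.5 = 90.67 kip (transverse, base value).
(i) R_nwl + R_nwt = 348.4 kip; (ii) 0.85 R_nwl + 1.5 R_nwt = 355.1 kip.
R_n = max = 355.1 kip [governs: (ii)]; φR_n = 266.3 kip.

φR_n ≈ 266 kip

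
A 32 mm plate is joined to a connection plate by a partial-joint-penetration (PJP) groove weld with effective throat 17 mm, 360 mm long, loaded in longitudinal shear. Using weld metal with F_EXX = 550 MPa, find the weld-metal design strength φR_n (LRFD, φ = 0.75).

Effective throat (given) t_e = 17 mm.
A_we = 17 × 360 = 6120 mm².
F_nw = 0.6 F_EXX = 330 MPa.
φR_n = 0.75 × 330 × 6120 × 10⁻³ = 1515 kN.

φR_n ≈ 1510 kN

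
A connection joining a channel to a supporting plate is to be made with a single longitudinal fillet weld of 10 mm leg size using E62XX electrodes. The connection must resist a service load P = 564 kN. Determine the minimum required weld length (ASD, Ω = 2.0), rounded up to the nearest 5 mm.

L = 430 mm

E62XX → F_EXX = 620 MPa.
Throat t_e = 0.707 × 10 = 7.07 mm.
r_n/Ω = (0.6 × 620 × 7.07) / 2.0 = 1315 N/mm = 1.315 kN/mm.
L_req = P / (r_n/Ω) = 564 / 1.315 = 428.9 mm total.
Round up → use L = 430 mm.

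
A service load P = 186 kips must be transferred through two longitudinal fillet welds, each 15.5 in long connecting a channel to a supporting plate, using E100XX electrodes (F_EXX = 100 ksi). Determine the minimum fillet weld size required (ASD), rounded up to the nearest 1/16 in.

Total weld length L = 31 in.
Required throat t_e = P × Ω / (0.6 F_EXX × L) = 186 × 2.0 / (0.6 × 100 × 31) = 0.2 in.
Required leg w = t_e / 0.707 = 0.2829 in → use 5/16 in.

w = 5/16 in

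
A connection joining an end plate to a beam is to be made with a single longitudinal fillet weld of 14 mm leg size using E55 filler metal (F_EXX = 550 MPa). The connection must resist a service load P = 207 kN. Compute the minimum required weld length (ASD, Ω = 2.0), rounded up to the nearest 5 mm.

Throat t_e = 0.707 × 14 = 9.898 mm.
r_n/Ω = (0.6 × 550 × 9.898) / 2.0 = 1633 N/mm = 1.633 kN/mm.
L_req = P / (r_n/Ω) = 207 / 1.633 = 126.7 mm total.
Round up → use L = 130 mm.

L = 130 mm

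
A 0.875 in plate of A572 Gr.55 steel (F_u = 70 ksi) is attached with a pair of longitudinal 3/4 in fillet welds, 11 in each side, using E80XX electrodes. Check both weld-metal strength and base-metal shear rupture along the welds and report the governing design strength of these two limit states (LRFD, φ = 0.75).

φR_n ≈ 420 kip (weld metal governs)

E80XX → F_EXX = 80 ksi.
t_e = 0.707 × 0.75 = 0.5302 in; L = 22 in.
Weld metal: φR_n = 0.75 × 0.6 × 80 × 0.5302 × 22 = 420 kip.
Base metal (shear rupture): φR_n = 0.75 × 0.6 × 70 × 0.875 × 22 = 606.4 kip.
Governing: weld metal.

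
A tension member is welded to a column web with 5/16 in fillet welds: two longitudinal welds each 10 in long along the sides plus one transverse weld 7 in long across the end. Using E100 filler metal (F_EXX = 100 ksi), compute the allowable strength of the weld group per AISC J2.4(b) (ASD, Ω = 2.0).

R_n/Ω ≈ 182 kips

t_e = 0.707 × 0.3125 = 0.2209 in.
R_nwl = 0.6 × 100 × 0.2209 × 20 = 265.1 kips (longitudinal, 2 welds).
R_nwt = 0.6 × 100 × 0.2209 × 7 = 92.79 kips (transverse, base value).
(i) R_nwl + R_nwt = 357.9 kips; (ii) 0.85 R_nwl + 1.5 R_nwt = 364.5 kips.
R_n = max = 364.5 kips [governs: (ii)]; R_n/Ω = 182.3 kips.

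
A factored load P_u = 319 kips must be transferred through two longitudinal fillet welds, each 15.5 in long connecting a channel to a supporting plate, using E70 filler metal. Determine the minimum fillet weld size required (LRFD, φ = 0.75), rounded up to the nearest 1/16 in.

w = 1/2 in

E70XX → F_EXX = 70 ksi.
Total weld length L = 31 in.
Required throat t_e = P_u / (φ × 0.6 F_EXX × L) = 319 / (0.75 × 0.6 × 70 × 31) = 0.3267 in.
Required leg w = t_e / 0.707 = 0.4621 in → use 1/2 in.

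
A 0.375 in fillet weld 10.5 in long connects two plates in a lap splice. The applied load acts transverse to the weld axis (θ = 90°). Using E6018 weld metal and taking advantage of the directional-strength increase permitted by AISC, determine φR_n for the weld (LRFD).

E60XX → F_EXX = 60 ksi.
t_e = 0.707 × 0.375 = 0.2651 in; A_we = 0.2651 × 10.5 = 2.784 in².
Directional factor: 1.0 + 0.5 sin^1.5(90°) = 1.5.
F_nw = 0.6 × 60 × 1.5 = 54 ksi.
φR_n = 0.75 × 54 × 2.784 = 112.7 kip.

φR_n ≈ 113 kip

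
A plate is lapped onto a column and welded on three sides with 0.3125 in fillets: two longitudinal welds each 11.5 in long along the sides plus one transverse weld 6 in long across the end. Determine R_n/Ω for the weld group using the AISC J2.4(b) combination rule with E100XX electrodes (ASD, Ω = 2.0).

E100XX → F_EXX = 100 ksi.
t_e = 0.707 × 0.3125 = 0.2209 in.
R_nwl = 0.6 × 100 × 0.2209 × 23 = 304.9 kip (longitudinal, 2 welds).
R_nwt = 0.6 × 100 × 0.2209 × 6 = 79.54 kip (transverse, base value).
(i) R_nwl + R_nwt = 384.4 kip; (ii) 0.85 R_nwl + 1.5 R_nwt = 378.5 kip.
R_n = max = 384.4 kip [governs: (i)]; R_n/Ω = 192.2 kip.

R_n/Ω ≈ 192 kip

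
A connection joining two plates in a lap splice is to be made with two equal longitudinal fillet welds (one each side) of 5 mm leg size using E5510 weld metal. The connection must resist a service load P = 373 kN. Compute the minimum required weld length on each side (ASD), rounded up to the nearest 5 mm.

E55XX → F_EXX = 550 MPa.
Throat t_e = 0.707 × 5 = 3.535 mm.
r_n/Ω = (0.6 × 550 × 3.535) / 2.0 = 583.3 N/mm = 0.5833 kN/mm.
L_req = P / (r_n/Ω) = 373 / 0.5833 = 639.5 mm total.
Per side: 639.5 / 2 = 319.7 mm.
Round up → use L = 320 mm on each side.

L = 320 mm on each side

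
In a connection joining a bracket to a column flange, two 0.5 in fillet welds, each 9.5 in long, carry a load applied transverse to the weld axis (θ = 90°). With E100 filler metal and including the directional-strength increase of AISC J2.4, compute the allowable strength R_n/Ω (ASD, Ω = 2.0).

R_n/Ω ≈ 302 kip

E100XX → F_EXX = 100 ksi.
t_e = 0.707 × 0.5 = 0.3535 in; A_we = 0.3535 × 19 = 6.716 in².
Directional factor: 1.0 + 0.5 sin^1.5(90°) = 1.5.
F_nw = 0.6 × 100 × 1.5 = 90 ksi.
R_n/Ω = (90 × 6.716) / 2.0 = 302.2 kip.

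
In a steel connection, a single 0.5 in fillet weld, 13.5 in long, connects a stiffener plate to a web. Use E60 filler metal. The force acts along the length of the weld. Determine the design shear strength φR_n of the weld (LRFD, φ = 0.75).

E60XX → F_EXX = 60 ksi.
Effective throat t_e = 0.707 × 0.5 = 0.3535 in.
Total length L = 13.5 in; A_we = 0.3535 × 13.5 = 4.772 in².
F_nw = 0.6 F_EXX = 0.6 × 60 = 36 ksi.
φR_n = 0.75 × 36 × 4.772 = 128.9 kips.

φR_n ≈ 129 kips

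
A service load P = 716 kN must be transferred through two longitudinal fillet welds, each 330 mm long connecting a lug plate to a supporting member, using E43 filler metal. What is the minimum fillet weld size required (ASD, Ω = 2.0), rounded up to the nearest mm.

w = 12 mm

E43XX → F_EXX = 430 MPa.
Total weld length L = 660 mm.
Required throat t_e = P × Ω / (0.6 F_EXX × L) = 716 × 2.0 / (0.6 × 430 × 660 × 10⁻³) = 8.41 mm.
Required leg w = t_e / 0.707 = 11.89 mm → use 12 mm.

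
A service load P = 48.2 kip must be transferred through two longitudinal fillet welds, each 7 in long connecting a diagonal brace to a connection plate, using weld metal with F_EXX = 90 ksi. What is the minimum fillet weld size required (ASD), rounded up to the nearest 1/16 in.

Total weld length L = 14 in.
Required throat t_e = P × Ω / (0.6 F_EXX × L) = 48.2 × 2.0 / (0.6 × 90 × 14) = 0.1275 in.
Required leg w = t_e / 0.707 = 0.1804 in → use 3/16 in.

w = 3/16 in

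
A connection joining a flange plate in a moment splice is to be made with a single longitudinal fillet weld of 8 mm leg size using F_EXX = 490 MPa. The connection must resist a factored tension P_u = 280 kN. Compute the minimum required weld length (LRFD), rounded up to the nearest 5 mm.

Throat t_e = 0.707 × 8 = 5.656 mm.
φr_n = 0.75 × 0.6 × 490 × 5.656 × 10⁻³ = 1.247 kN/mm.
L_req = P_u / φr_n = 280 / 1.247 = 224.5 mm total.
Round up → use L = 225 mm.

L = 225 mm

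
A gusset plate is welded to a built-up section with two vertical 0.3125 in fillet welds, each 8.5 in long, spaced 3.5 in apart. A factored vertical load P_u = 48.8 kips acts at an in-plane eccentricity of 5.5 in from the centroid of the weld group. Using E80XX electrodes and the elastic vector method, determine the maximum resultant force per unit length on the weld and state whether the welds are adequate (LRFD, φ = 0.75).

f_max ≈ 9.46 kip/in; NOT adequate

E80XX → F_EXX = 80 ksi.
Total weld length L_w = 17 in. Treat welds as unit-width lines.
Polar moment about centroid: J = 2[d³/12 + d(b/2)²] = 2[8.5³/12 + 8.5×1.75²] = 154.4 in³.
Direct shear f_v = P/L_w = 48.8 / 17 = 2.871 kip/in (vertical).
Torsion M = P·e = 48.8 × 5.5 = 268.4 kip·in.
Critical point at (x, y) = (1.75, 4.25) from centroid. f_tx = M·y/J = 7.387 kip/in; f_ty = M·x/J = 3.042 kip/in.
Resultant f_max = √[f_tx² + (f_v + f_ty)²] = √[7.387² + (2.871 + 3.042)²] = 9.462 kip/in.
Capacity per unit length: φr_n = 0.75 × 0.6 × 80 × (0.707 × 0.3125) = 7.954 kip/in.
9.462 > 7.954 → NOT adequate.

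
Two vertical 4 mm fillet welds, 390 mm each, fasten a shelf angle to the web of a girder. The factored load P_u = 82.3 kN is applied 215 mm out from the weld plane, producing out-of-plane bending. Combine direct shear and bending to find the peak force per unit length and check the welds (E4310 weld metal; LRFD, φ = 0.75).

E43XX → F_EXX = 430 MPa.
L_w = 2 × 390 = 780 mm; section modulus (unit throat) S = 2 × L²/6 = 50700 mm².
Direct shear f_v = P/L_w = 82.3×10³/780 = 105.5 N/mm.
Moment M = P × e = 82.3×10³ × 215 = 17694000 N·mm; bending f_b = M/S = 349 N/mm.
f_max = √(f_v² + f_b²) = √(105.5² + 349²) = 364.6 N/mm.
φr_n = 0.75 × 0.6 × 430 × (0.707 × 4) = 547.2 N/mm → adequate.

f_max ≈ 365 N/mm; adequate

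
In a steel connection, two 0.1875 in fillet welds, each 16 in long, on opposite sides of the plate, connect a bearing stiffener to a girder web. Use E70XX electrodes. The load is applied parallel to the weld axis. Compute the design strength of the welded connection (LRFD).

φR_n ≈ 134 kip

E70XX → F_EXX = 70 ksi.
Effective throat t_e = 0.707 × 0.1875 = 0.1326 in.
Total length L = 32 in; A_we = 0.1326 × 32 = 4.242 in².
F_nw = 0.6 F_EXX = 0.6 × 70 = 42 ksi.
φR_n = 0.75 × 42 × 4.242 = 133.6 kip.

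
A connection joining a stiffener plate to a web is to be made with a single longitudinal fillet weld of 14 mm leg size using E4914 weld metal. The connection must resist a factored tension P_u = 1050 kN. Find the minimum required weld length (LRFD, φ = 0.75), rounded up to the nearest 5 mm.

E49XX → F_EXX = 490 MPa.
Throat t_e = 0.707 × 14 = 9.898 mm.
φr_n = 0.75 × 0.6 × 490 × 9.898 × 10⁻³ = 2.183 kN/mm.
L_req = P_u / φr_n = 1050 / 2.183 = 481.1 mm total.
Round up → use L = 485 mm.

L = 485 mm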